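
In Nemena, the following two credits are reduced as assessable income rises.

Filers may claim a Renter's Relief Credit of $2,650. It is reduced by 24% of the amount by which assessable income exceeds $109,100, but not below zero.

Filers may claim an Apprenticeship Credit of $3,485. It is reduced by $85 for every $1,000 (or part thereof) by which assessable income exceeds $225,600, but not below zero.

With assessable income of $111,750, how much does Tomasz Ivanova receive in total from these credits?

Renter's Relief Credit: 24% of the $2,650 excess over $109,100 is $636; credit = $2,650 − $636 = $2,014.
Apprenticeship Credit: $111,750 is at or below the $225,600 threshold, so the full $3,485 applies.
Total: $2,014 + $3,485 = $5,499.

$5,499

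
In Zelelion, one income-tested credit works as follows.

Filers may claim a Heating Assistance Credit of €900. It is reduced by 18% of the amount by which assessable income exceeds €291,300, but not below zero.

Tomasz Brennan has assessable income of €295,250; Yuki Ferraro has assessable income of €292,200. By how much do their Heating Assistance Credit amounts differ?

Tomasz (€295,250): Heating Assistance Credit: 18% of the €3,950 excess over €291,300 is €711; credit = €900 − €711 = €189.
Yuki (€292,200): Heating Assistance Credit: 18% of the €900 excess over €291,300 is €162; credit = €900 − €162 = €738.
Difference: |€189 − €738| = €549.

€549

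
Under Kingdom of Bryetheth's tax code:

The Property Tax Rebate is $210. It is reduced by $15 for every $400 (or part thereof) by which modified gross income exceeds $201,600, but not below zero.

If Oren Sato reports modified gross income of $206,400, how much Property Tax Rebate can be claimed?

Property Tax Rebate: income exceeds $201,600 by $4,800, which is 12 full-or-partial $400 increments; reduction = 12 × $15 = $180, leaving $30.

$30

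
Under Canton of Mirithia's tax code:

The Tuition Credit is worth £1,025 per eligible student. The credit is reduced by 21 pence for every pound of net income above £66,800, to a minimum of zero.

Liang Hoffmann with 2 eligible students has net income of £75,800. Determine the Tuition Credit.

£160

Tuition Credit: base = 2 × £1,025 = £2,050. 21% of the £9,000 excess over £66,800 is £1,890; credit = £2,050 − £1,890 = £160.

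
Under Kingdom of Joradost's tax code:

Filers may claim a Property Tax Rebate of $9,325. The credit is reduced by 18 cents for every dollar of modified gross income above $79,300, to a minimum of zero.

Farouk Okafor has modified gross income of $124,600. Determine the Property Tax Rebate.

Property Tax Rebate: 18% of the $45,300 excess over $79,300 is $8,154; credit = $9,325 − $8,154 = $1,171.

$1,171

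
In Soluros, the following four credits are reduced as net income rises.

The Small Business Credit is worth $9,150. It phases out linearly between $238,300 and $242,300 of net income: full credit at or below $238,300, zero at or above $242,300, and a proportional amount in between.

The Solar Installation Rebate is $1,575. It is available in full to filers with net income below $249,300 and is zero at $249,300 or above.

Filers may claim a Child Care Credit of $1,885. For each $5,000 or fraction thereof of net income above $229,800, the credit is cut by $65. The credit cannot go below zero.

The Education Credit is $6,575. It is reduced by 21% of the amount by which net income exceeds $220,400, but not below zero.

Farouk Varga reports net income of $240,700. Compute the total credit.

Small Business Credit: $240,700 is $2,400 into a $4,000 phase-out range, leaving 1,600/4,000 of the credit: $9,150 × 1,600/4,000 = $3,660.
Solar Installation Rebate: $240,700 is below the $249,300 cutoff, so the full $1,575 applies.
Child Care Credit: income exceeds $229,800 by $10,900, which is 3 full-or-partial $5,000 increments; reduction = 3 × $65 = $195, leaving $1,690.
Education Credit: 21% of the $20,300 excess over $220,400 is $4,263; credit = $6,575 − $4,263 = $2,312.
Total: $3,660 + $1,575 + $1,690 + $2,312 = $9,237.

$9,237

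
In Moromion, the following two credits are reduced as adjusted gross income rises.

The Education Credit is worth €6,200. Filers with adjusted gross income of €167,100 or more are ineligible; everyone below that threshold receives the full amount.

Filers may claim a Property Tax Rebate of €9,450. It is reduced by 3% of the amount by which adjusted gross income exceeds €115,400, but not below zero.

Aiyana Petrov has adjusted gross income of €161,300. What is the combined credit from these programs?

€14,273

Education Credit: €161,300 is below the €167,100 cutoff, so the full €6,200 applies.
Property Tax Rebate: 3% of the €45,900 excess over €115,400 is €1,377; credit = €9,450 − €1,377 = €8,073.
Total: €6,200 + €8,073 = €14,273.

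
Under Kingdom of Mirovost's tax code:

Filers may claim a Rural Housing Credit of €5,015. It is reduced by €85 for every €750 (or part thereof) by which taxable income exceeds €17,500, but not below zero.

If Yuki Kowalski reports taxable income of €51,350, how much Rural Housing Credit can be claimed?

€1,105

Rural Housing Credit: income exceeds €17,500 by €33,850, which is 46 full-or-partial €750 increments; reduction = 46 × €85 = €3,910, leaving €1,105.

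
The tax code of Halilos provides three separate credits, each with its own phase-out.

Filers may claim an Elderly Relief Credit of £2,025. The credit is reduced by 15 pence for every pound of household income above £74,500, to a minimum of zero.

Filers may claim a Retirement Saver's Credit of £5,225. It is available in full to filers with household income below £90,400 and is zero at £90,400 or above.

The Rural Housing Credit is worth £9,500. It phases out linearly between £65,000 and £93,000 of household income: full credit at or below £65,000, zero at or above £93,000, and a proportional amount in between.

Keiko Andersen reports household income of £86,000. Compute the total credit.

£7,900

Elderly Relief Credit: 15% of the £11,500 excess over £74,500 is £1,725; credit = £2,025 − £1,725 = £300.
Retirement Saver's Credit: £86,000 is below the £90,400 cutoff, so the full £5,225 applies.
Rural Housing Credit: £86,000 is £21,000 into a £28,000 phase-out range, leaving 7,000/28,000 of the credit: £9,500 × 7,000/28,000 = £2,375.
Total: £300 + £5,225 + £2,375 = £7,900.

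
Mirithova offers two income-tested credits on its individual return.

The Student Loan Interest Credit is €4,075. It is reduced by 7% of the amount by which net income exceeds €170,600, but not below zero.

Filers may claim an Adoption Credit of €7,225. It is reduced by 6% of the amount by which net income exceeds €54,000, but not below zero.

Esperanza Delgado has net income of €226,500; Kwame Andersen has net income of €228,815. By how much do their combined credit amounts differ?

Esperanza (€226,500): Student Loan Interest Credit: 7% of the €55,900 excess over €170,600 is €3,913; credit = €4,075 − €3,913 = €162. Adoption Credit: 6% of the €172,500 excess over €54,000 is €10,350 ≥ base, so the credit is €0. total €162 + €0 = €162
Kwame (€228,815): Student Loan Interest Credit: 7% of the €58,215 excess over €170,600 is €4,075.05 ≥ base, so the credit is €0. Adoption Credit: 6% of the €174,815 excess over €54,000 is €10,488.90 ≥ base, so the credit is €0. total €0 + €0 = €0
Difference: |€162 − €0| = €162.

€162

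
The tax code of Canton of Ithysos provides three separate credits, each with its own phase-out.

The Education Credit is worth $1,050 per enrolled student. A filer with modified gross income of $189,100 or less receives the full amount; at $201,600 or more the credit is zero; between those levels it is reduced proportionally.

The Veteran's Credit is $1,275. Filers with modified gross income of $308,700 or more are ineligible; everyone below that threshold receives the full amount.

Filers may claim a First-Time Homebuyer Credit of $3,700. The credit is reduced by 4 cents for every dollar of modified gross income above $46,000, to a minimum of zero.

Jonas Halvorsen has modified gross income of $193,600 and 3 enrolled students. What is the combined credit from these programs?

$3,291

Education Credit: base = 3 × $1,050 = $3,150. $193,600 is $4,500 into a $12,500 phase-out range, leaving 8,000/12,500 of the credit: $3,150 × 8,000/12,500 = $2,016.
Veteran's Credit: $193,600 is below the $308,700 cutoff, so the full $1,275 applies.
First-Time Homebuyer Credit: 4% of the $147,600 excess over $46,000 is $5,904 ≥ base, so the credit is $0.
Total: $2,016 + $1,275 + $0 = $3,291.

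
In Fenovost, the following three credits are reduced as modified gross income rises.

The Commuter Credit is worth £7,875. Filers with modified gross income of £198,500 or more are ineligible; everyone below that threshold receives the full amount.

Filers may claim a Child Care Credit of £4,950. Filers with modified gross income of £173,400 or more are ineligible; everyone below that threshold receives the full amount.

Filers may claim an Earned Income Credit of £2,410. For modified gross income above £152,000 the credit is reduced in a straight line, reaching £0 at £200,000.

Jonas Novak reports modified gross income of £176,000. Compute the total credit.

£9,080

Commuter Credit: £176,000 is below the £198,500 cutoff, so the full £7,875 applies.
Child Care Credit: £176,000 meets or exceeds the £173,400 cutoff, so the credit is £0.
Earned Income Credit: £176,000 is £24,000 into a £48,000 phase-out range, leaving 24,000/48,000 of the credit: £2,410 × 24,000/48,000 = £1,205.
Total: £7,875 + £0 + £1,205 = £9,080.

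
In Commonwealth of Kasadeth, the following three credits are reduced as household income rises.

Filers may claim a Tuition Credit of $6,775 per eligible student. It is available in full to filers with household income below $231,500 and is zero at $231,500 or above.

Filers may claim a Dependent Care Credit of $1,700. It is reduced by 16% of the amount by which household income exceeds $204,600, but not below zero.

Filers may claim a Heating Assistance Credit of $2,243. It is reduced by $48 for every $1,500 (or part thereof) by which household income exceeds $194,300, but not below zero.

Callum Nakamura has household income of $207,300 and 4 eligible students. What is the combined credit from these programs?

$30,179

Tuition Credit: base = 4 × $6,775 = $27,100. $207,300 is below the $231,500 cutoff, so the full $27,100 applies.
Dependent Care Credit: 16% of the $2,700 excess over $204,600 is $432; credit = $1,700 − $432 = $1,268.
Heating Assistance Credit: income exceeds $194,300 by $13,000, which is 9 full-or-partial $1,500 increments; reduction = 9 × $48 = $432, leaving $1,811.
Total: $27,100 + $1,268 + $1,811 = $30,179.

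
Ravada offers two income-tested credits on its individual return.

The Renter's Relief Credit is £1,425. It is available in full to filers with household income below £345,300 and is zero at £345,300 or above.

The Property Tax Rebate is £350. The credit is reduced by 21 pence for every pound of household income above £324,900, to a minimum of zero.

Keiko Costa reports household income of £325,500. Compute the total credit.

£1,649

Renter's Relief Credit: £325,500 is below the £345,300 cutoff, so the full £1,425 applies.
Property Tax Rebate: 21% of the £600 excess over £324,900 is £126; credit = £350 − £126 = £224.
Total: £1,425 + £224 = £1,649.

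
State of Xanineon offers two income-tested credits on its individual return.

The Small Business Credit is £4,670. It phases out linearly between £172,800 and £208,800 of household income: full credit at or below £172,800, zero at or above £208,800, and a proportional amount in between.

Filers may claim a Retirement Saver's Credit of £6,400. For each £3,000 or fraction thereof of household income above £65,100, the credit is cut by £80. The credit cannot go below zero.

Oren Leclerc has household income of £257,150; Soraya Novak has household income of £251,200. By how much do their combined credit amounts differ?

Oren (£257,150): Small Business Credit: £257,150 is at or above £208,800, so the credit is £0. Retirement Saver's Credit: income exceeds £65,100 by £192,050, which is 65 full-or-partial £3,000 increments; reduction = 65 × £80 = £5,200, leaving £1,200. total £0 + £1,200 = £1,200
Soraya (£251,200): Small Business Credit: £251,200 is at or above £208,800, so the credit is £0. Retirement Saver's Credit: income exceeds £65,100 by £186,100, which is 63 full-or-partial £3,000 increments; reduction = 63 × £80 = £5,040, leaving £1,360. total £0 + £1,360 = £1,360
Difference: |£1,200 − £1,360| = £160.

£160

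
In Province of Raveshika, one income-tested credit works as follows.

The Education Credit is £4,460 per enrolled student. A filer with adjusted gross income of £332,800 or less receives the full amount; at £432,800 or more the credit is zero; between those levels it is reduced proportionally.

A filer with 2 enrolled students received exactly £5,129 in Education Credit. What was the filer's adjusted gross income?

Full credit = 2 × £4,460 = £8,920.
£5,129 is 5,129/8,920 of the full £8,920, so 3,791/8,920 of the £100,000 range has been used: income = £332,800 + £100,000 × 3,791/8,920 = £375,300.

£375,300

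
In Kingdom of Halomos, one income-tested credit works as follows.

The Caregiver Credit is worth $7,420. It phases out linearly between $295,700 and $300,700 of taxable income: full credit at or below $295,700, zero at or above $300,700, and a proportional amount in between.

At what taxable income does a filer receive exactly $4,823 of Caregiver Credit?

$297,450

$4,823 is 4,823/7,420 of the full $7,420, so 2,597/7,420 of the $5,000 range has been used: income = $295,700 + $5,000 × 2,597/7,420 = $297,450.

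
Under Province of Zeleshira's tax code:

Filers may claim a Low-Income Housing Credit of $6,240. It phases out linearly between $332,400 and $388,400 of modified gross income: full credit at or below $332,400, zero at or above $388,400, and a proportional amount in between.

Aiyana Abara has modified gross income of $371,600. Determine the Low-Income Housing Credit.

Low-Income Housing Credit: $371,600 is $39,200 into a $56,000 phase-out range, leaving 16,800/56,000 of the credit: $6,240 × 16,800/56,000 = $1,872.

$1,872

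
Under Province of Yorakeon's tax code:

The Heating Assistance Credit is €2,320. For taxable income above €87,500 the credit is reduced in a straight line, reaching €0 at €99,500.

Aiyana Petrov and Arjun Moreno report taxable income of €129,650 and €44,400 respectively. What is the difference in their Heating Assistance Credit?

€2,320

Aiyana (€129,650): Heating Assistance Credit: €129,650 is at or above €99,500, so the credit is €0.
Arjun (€44,400): Heating Assistance Credit: €44,400 is at or below the €87,500 threshold, so the full €2,320 applies.
Difference: |€0 − €2,320| = €2,320.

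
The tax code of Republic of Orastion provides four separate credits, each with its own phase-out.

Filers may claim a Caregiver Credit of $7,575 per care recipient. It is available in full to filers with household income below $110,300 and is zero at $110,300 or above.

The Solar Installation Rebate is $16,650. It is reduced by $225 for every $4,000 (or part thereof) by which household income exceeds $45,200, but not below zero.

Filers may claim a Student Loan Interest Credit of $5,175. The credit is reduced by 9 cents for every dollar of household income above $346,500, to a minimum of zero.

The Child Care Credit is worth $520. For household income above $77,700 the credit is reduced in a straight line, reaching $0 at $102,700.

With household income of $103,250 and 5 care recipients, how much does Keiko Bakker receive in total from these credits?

Caregiver Credit: base = 5 × $7,575 = $37,875. $103,250 is below the $110,300 cutoff, so the full $37,875 applies.
Solar Installation Rebate: income exceeds $45,200 by $58,050, which is 15 full-or-partial $4,000 increments; reduction = 15 × $225 = $3,375, leaving $13,275.
Student Loan Interest Credit: $103,250 is at or below the $346,500 threshold, so the full $5,175 applies.
Child Care Credit: $103,250 is at or above $102,700, so the credit is $0.
Total: $37,875 + $13,275 + $5,175 + $0 = $56,325.

$56,325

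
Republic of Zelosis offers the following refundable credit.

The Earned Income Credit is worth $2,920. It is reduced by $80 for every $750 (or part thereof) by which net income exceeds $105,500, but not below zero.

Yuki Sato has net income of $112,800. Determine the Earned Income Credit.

$2,120

Earned Income Credit: income exceeds $105,500 by $7,300, which is 10 full-or-partial $750 increments; reduction = 10 × $80 = $800, leaving $2,120.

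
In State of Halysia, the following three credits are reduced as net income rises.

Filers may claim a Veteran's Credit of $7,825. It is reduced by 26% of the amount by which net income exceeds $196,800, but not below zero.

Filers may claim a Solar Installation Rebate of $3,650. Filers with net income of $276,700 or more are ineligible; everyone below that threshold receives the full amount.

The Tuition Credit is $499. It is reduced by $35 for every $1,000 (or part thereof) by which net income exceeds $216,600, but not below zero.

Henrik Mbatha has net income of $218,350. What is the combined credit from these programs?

$6,301

Veteran's Credit: 26% of the $21,550 excess over $196,800 is $5,603; credit = $7,825 − $5,603 = $2,222.
Solar Installation Rebate: $218,350 is below the $276,700 cutoff, so the full $3,650 applies.
Tuition Credit: income exceeds $216,600 by $1,750, which is 2 full-or-partial $1,000 increments; reduction = 2 × $35 = $70, leaving $429.
Total: $2,222 + $3,650 + $429 = $6,301.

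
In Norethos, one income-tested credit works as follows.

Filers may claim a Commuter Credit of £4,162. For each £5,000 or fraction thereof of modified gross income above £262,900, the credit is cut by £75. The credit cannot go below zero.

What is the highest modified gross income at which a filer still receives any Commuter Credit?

After 55 increments the reduction is 55 × £75 = £4,125, leaving £37; one more increment wipes it out. Increment 55 ends at excess 55 × £5,000 = £275,000, so the highest qualifying income is £262,900 + £275,000 = £537,900.

£537,900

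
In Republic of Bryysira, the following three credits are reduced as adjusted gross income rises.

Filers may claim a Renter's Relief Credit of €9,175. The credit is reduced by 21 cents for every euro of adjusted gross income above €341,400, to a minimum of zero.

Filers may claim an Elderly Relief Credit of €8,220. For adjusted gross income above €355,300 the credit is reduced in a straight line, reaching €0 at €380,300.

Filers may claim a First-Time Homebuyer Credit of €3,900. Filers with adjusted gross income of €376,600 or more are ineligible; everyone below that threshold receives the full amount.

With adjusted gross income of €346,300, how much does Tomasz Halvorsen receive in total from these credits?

Renter's Relief Credit: 21% of the €4,900 excess over €341,400 is €1,029; credit = €9,175 − €1,029 = €8,146.
Elderly Relief Credit: €346,300 is at or below the €355,300 threshold, so the full €8,220 applies.
First-Time Homebuyer Credit: €346,300 is below the €376,600 cutoff, so the full €3,900 applies.
Total: €8,146 + €8,220 + €3,900 = €20,266.

€20,266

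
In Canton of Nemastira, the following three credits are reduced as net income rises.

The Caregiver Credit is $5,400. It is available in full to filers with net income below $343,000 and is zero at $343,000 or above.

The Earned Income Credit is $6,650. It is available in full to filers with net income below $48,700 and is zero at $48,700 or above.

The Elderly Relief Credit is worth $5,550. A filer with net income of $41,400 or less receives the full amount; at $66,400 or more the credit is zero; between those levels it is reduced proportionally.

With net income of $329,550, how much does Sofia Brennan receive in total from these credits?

$5,400

Caregiver Credit: $329,550 is below the $343,000 cutoff, so the full $5,400 applies.
Earned Income Credit: $329,550 meets or exceeds the $48,700 cutoff, so the credit is $0.
Elderly Relief Credit: $329,550 is at or above $66,400, so the credit is $0.
Total: $5,400 + $0 + $0 = $5,400.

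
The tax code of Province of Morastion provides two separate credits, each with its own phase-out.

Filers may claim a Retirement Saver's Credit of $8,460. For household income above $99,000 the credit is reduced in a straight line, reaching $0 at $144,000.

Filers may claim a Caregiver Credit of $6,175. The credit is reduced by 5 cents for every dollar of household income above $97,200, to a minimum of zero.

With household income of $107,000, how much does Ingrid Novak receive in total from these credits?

Retirement Saver's Credit: $107,000 is $8,000 into a $45,000 phase-out range, leaving 37,000/45,000 of the credit: $8,460 × 37,000/45,000 = $6,956.
Caregiver Credit: 5% of the $9,800 excess over $97,200 is $490; credit = $6,175 − $490 = $5,685.
Total: $6,956 + $5,685 = $12,641.

$12,641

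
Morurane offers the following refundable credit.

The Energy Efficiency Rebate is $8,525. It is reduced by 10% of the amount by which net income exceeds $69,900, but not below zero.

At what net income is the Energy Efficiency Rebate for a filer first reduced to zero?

The credit falls by 10% of each dollar above $69,900, so it reaches zero when the excess is $8,525 / 10% = $85,250: income = $69,900 + $85,250 = $155,150.

$155,150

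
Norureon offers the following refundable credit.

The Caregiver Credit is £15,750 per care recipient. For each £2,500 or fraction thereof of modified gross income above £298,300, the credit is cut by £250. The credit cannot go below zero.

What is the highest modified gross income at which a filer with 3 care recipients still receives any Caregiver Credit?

£768,300

Full credit = 3 × £15,750 = £47,250.
After 188 increments the reduction is 188 × £250 = £47,000, leaving £250; one more increment wipes it out. Increment 188 ends at excess 188 × £2,500 = £470,000, so the highest qualifying income is £298,300 + £470,000 = £768,300.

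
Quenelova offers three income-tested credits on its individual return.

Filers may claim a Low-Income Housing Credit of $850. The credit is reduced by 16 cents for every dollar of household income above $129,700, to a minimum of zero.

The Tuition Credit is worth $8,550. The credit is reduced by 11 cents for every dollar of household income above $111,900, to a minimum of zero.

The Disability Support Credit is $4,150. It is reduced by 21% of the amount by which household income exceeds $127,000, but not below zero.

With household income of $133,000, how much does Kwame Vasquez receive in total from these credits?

Low-Income Housing Credit: 16% of the $3,300 excess over $129,700 is $528; credit = $850 − $528 = $322.
Tuition Credit: 11% of the $21,100 excess over $111,900 is $2,321; credit = $8,550 − $2,321 = $6,229.
Disability Support Credit: 21% of the $6,000 excess over $127,000 is $1,260; credit = $4,150 − $1,260 = $2,890.
Total: $322 + $6,229 + $2,890 = $9,441.

$9,441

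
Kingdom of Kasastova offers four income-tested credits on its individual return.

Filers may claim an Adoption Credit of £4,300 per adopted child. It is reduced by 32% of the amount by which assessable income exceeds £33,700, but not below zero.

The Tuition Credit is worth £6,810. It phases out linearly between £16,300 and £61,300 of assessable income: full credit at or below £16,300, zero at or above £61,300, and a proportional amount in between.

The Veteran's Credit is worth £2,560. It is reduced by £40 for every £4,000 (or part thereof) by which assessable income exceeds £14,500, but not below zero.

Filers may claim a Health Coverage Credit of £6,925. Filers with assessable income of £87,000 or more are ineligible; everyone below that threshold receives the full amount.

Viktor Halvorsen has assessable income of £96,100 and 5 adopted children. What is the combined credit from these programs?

Adoption Credit: base = 5 × £4,300 = £21,500. 32% of the £62,400 excess over £33,700 is £19,968; credit = £21,500 − £19,968 = £1,532.
Tuition Credit: £96,100 is at or above £61,300, so the credit is £0.
Veteran's Credit: income exceeds £14,500 by £81,600, which is 21 full-or-partial £4,000 increments; reduction = 21 × £40 = £840, leaving £1,720.
Health Coverage Credit: £96,100 meets or exceeds the £87,000 cutoff, so the credit is £0.
Total: £1,532 + £0 + £1,720 + £0 = £3,252.

£3,252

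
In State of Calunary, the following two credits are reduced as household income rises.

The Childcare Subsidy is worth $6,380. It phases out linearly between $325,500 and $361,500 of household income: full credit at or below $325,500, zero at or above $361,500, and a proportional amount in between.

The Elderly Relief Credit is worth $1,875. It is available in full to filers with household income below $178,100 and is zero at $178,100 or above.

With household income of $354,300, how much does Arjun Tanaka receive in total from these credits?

Childcare Subsidy: $354,300 is $28,800 into a $36,000 phase-out range, leaving 7,200/36,000 of the credit: $6,380 × 7,200/36,000 = $1,276.
Elderly Relief Credit: $354,300 meets or exceeds the $178,100 cutoff, so the credit is $0.
Total: $1,276 + $0 = $1,276.

$1,276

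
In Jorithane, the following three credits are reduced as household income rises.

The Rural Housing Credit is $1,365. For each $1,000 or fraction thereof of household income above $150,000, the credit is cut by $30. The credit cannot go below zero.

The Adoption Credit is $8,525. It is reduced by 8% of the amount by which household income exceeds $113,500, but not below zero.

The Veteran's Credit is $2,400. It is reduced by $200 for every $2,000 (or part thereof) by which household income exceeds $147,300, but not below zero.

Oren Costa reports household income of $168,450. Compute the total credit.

Rural Housing Credit: income exceeds $150,000 by $18,450, which is 19 full-or-partial $1,000 increments; reduction = 19 × $30 = $570, leaving $795.
Adoption Credit: 8% of the $54,950 excess over $113,500 is $4,396; credit = $8,525 − $4,396 = $4,129.
Veteran's Credit: income exceeds $147,300 by $21,150, which is 11 full-or-partial $2,000 increments; reduction = 11 × $200 = $2,200, leaving $200.
Total: $795 + $4,129 + $200 = $5,124.

$5,124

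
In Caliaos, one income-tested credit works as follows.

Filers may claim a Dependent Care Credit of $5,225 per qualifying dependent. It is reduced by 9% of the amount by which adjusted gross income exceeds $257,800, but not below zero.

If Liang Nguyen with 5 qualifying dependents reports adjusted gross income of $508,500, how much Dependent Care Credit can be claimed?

Dependent Care Credit: base = 5 × $5,225 = $26,125. 9% of the $250,700 excess over $257,800 is $22,563; credit = $26,125 − $22,563 = $3,562.

$3,562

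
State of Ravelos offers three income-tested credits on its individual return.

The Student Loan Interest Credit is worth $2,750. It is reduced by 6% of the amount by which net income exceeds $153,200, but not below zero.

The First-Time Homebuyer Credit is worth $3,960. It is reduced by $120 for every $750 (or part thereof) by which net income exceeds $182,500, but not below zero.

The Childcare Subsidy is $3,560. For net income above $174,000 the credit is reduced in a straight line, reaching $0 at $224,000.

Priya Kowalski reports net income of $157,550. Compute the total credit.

Student Loan Interest Credit: 6% of the $4,350 excess over $153,200 is $261; credit = $2,750 − $261 = $2,489.
First-Time Homebuyer Credit: $157,550 is at or below the $182,500 threshold, so the full $3,960 applies.
Childcare Subsidy: $157,550 is at or below the $174,000 threshold, so the full $3,560 applies.
Total: $2,489 + $3,960 + $3,560 = $10,009.

$10,009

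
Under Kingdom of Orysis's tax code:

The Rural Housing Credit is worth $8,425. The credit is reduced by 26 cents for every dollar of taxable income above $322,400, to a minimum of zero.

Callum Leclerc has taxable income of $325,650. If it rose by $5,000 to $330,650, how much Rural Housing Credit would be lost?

$1,300

At $325,650 — 26% of the $3,250 excess over $322,400 is $845; credit = $8,425 − $845 = $7,580.
At $330,650 — 26% of the $8,250 excess over $322,400 is $2,145; credit = $8,425 − $2,145 = $6,280.
Lost: $7,580 − $6,280 = $1,300.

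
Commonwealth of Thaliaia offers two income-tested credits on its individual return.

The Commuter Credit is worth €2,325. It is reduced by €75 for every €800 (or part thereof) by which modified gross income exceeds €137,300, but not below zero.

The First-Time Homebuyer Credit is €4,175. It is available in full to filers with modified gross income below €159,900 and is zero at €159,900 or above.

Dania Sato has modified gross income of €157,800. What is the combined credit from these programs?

Commuter Credit: income exceeds €137,300 by €20,500, which is 26 full-or-partial €800 increments; reduction = 26 × €75 = €1,950, leaving €375.
First-Time Homebuyer Credit: €157,800 is below the €159,900 cutoff, so the full €4,175 applies.
Total: €375 + €4,175 = €4,550.

€4,550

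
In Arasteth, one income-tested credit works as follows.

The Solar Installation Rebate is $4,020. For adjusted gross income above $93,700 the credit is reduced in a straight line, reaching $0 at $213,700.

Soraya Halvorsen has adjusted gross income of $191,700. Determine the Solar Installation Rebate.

$737

Solar Installation Rebate: $191,700 is $98,000 into a $120,000 phase-out range, leaving 22,000/120,000 of the credit: $4,020 × 22,000/120,000 = $737.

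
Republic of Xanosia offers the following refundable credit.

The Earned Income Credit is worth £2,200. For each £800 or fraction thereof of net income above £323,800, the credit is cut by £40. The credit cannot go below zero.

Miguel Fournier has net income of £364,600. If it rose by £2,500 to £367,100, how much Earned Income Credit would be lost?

At £364,600 — income exceeds £323,800 by £40,800, which is 51 full-or-partial £800 increments; reduction = 51 × £40 = £2,040, leaving £160.
At £367,100 — income exceeds £323,800 by £43,300 → 55 increments × £40 = £2,200 ≥ base, so the credit is £0.
Lost: £160 − £0 = £160.

£160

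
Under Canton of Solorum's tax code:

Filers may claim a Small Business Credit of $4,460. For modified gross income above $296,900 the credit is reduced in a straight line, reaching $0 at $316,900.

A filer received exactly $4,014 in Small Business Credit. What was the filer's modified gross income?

$298,900

$4,014 is 4,014/4,460 of the full $4,460, so 446/4,460 of the $20,000 range has been used: income = $296,900 + $20,000 × 446/4,460 = $298,900.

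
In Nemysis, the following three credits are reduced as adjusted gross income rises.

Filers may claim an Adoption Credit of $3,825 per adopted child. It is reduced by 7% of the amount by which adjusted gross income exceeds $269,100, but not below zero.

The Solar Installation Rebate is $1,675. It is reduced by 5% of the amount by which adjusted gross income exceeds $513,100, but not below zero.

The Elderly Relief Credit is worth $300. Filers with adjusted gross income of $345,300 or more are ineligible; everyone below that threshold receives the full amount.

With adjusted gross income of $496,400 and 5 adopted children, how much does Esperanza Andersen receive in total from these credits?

$4,889

Adoption Credit: base = 5 × $3,825 = $19,125. 7% of the $227,300 excess over $269,100 is $15,911; credit = $19,125 − $15,911 = $3,214.
Solar Installation Rebate: $496,400 is at or below the $513,100 threshold, so the full $1,675 applies.
Elderly Relief Credit: $496,400 meets or exceeds the $345,300 cutoff, so the credit is $0.
Total: $3,214 + $1,675 + $0 = $4,889.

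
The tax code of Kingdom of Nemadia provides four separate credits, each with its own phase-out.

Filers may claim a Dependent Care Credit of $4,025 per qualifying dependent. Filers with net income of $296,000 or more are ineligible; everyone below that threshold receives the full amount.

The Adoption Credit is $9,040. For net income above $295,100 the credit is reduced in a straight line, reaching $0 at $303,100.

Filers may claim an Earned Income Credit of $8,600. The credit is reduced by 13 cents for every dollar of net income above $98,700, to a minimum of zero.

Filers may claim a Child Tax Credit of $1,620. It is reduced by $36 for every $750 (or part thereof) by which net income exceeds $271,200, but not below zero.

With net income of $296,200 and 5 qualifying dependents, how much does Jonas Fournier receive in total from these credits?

$8,193

Dependent Care Credit: base = 5 × $4,025 = $20,125. $296,200 meets or exceeds the $296,000 cutoff, so the credit is $0.
Adoption Credit: $296,200 is $1,100 into a $8,000 phase-out range, leaving 6,900/8,000 of the credit: $9,040 × 6,900/8,000 = $7,797.
Earned Income Credit: 13% of the $197,500 excess over $98,700 is $25,675 ≥ base, so the credit is $0.
Child Tax Credit: income exceeds $271,200 by $25,000, which is 34 full-or-partial $750 increments; reduction = 34 × $36 = $1,224, leaving $396.
Total: $0 + $7,797 + $0 + $396 = $8,193.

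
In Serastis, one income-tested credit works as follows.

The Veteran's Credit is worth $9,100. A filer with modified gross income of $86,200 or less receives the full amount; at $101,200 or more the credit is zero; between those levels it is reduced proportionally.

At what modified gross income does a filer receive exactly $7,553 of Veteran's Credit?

$88,750

$7,553 is 7,553/9,100 of the full $9,100, so 1,547/9,100 of the $15,000 range has been used: income = $86,200 + $15,000 × 1,547/9,100 = $88,750.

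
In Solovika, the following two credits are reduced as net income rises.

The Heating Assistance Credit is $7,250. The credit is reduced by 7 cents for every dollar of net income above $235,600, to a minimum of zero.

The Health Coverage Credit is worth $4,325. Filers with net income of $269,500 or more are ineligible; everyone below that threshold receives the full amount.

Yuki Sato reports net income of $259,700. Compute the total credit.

Heating Assistance Credit: 7% of the $24,100 excess over $235,600 is $1,687; credit = $7,250 − $1,687 = $5,563.
Health Coverage Credit: $259,700 is below the $269,500 cutoff, so the full $4,325 applies.
Total: $5,563 + $4,325 = $9,888.

$9,888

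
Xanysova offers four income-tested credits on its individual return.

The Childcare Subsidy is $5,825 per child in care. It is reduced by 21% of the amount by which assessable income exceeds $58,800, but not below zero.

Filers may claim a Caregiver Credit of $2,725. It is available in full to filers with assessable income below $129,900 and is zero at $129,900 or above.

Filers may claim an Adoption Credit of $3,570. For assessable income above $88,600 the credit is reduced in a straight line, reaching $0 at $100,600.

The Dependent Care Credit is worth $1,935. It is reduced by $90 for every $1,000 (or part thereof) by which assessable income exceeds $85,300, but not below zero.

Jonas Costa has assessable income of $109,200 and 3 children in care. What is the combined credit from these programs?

Childcare Subsidy: base = 3 × $5,825 = $17,475. 21% of the $50,400 excess over $58,800 is $10,584; credit = $17,475 − $10,584 = $6,891.
Caregiver Credit: $109,200 is below the $129,900 cutoff, so the full $2,725 applies.
Adoption Credit: $109,200 is at or above $100,600, so the credit is $0.
Dependent Care Credit: income exceeds $85,300 by $23,900 → 24 increments × $90 = $2,160 ≥ base, so the credit is $0.
Total: $6,891 + $2,725 + $0 + $0 = $9,616.

$9,616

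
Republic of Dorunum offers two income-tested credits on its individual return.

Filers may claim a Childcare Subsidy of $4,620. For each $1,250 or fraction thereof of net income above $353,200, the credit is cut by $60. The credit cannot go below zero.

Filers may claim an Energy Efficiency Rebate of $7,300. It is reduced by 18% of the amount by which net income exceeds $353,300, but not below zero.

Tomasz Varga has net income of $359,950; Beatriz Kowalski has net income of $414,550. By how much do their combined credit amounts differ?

Tomasz ($359,950): Childcare Subsidy: income exceeds $353,200 by $6,750, which is 6 full-or-partial $1,250 increments; reduction = 6 × $60 = $360, leaving $4,260. Energy Efficiency Rebate: 18% of the $6,650 excess over $353,300 is $1,197; credit = $7,300 − $1,197 = $6,103. total $4,260 + $6,103 = $10,363
Beatriz ($414,550): Childcare Subsidy: income exceeds $353,200 by $61,350, which is 50 full-or-partial $1,250 increments; reduction = 50 × $60 = $3,000, leaving $1,620. Energy Efficiency Rebate: 18% of the $61,250 excess over $353,300 is $11,025 ≥ base, so the credit is $0. total $1,620 + $0 = $1,620
Difference: |$10,363 − $1,620| = $8,743.

$8,743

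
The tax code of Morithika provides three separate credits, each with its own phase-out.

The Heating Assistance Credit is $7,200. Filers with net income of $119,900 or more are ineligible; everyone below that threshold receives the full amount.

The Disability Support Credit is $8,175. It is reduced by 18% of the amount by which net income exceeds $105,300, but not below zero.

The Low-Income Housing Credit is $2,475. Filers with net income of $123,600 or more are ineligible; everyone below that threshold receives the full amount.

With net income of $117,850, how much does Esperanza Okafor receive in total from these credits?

$15,591

Heating Assistance Credit: $117,850 is below the $119,900 cutoff, so the full $7,200 applies.
Disability Support Credit: 18% of the $12,550 excess over $105,300 is $2,259; credit = $8,175 − $2,259 = $5,916.
Low-Income Housing Credit: $117,850 is below the $123,600 cutoff, so the full $2,475 applies.
Total: $7,200 + $5,916 + $2,475 = $15,591.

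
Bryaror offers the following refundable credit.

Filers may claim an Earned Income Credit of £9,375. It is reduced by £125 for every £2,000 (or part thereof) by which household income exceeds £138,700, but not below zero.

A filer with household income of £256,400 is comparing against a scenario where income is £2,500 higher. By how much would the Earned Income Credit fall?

£250

At £256,400 — income exceeds £138,700 by £117,700, which is 59 full-or-partial £2,000 increments; reduction = 59 × £125 = £7,375, leaving £2,000.
At £258,900 — income exceeds £138,700 by £120,200, which is 61 full-or-partial £2,000 increments; reduction = 61 × £125 = £7,625, leaving £1,750.
Lost: £2,000 − £1,750 = £250.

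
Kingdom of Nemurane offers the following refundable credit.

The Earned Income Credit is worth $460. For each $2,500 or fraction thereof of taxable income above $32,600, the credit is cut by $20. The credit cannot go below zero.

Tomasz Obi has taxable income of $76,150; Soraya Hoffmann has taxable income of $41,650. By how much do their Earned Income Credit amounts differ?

Tomasz ($76,150): Earned Income Credit: income exceeds $32,600 by $43,550, which is 18 full-or-partial $2,500 increments; reduction = 18 × $20 = $360, leaving $100.
Soraya ($41,650): Earned Income Credit: income exceeds $32,600 by $9,050, which is 4 full-or-partial $2,500 increments; reduction = 4 × $20 = $80, leaving $380.
Difference: |$100 − $380| = $280.

$280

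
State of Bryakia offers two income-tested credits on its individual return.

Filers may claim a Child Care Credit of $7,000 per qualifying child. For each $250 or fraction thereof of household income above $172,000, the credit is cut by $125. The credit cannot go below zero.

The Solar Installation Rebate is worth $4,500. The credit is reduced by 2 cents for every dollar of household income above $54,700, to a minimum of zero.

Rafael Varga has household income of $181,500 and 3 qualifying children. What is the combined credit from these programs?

Child Care Credit: base = 3 × $7,000 = $21,000. income exceeds $172,000 by $9,500, which is 38 full-or-partial $250 increments; reduction = 38 × $125 = $4,750, leaving $16,250.
Solar Installation Rebate: 2% of the $126,800 excess over $54,700 is $2,536; credit = $4,500 − $2,536 = $1,964.
Total: $16,250 + $1,964 = $18,214.

$18,214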